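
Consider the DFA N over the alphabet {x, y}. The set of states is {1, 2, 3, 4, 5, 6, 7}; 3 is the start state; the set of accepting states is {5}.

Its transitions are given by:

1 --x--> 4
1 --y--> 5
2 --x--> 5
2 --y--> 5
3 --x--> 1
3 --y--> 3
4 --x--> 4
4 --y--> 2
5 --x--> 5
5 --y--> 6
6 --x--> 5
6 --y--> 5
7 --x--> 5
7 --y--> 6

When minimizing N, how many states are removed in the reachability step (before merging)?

Starting at 3 and following transitions, the reachable set is {1, 2, 3, 4, 5, 6}. That leaves 7 unreachable — 1 in total.

1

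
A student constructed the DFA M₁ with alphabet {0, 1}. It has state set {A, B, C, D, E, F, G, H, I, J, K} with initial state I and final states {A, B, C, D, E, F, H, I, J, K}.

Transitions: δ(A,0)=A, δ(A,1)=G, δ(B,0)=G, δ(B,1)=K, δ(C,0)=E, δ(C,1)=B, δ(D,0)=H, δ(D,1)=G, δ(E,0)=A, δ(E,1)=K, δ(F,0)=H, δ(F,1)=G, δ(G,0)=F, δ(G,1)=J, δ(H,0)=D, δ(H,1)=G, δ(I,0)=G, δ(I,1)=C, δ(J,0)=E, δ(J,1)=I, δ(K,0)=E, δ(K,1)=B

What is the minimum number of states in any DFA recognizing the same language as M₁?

All states are reachable from the start state.
P0 = {A,B,C,D,E,F,H,I,J,K} | {G}.
Refine {A,B,C,D,E,F,H,I,J,K} on symbol 0: members go to different blocks, giving {A,C,D,E,F,H,J,K} and {B,I}.
Refine {A,C,D,E,F,H,J,K} on symbol 1: members go to different blocks, giving {A,D,F,H} and {C,J,K} and {E}.
Stable partition: {A,D,F,H} | {G} | {B,I} | {C,J,K} | {E} — 5 equivalence classes.

5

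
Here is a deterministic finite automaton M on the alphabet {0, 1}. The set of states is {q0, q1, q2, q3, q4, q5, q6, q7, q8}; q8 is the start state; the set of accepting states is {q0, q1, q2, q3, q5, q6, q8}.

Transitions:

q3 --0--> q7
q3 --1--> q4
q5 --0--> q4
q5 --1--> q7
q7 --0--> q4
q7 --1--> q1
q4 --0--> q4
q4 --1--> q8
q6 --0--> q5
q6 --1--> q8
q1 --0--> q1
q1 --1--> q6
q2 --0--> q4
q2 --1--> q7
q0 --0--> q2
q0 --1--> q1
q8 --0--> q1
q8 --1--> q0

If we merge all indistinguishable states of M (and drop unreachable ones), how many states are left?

States {q3} cannot be reached from the start state, so discard them.
Initial partition by acceptance: {q0,q1,q2,q5,q6,q8} | {q4,q7}.
On input 0, block {q0,q1,q2,q5,q6,q8} splits into {q0,q1,q6,q8} and {q2,q5}.
Split {q0,q1,q6,q8} by δ(·,0) → {q0,q6} and {q1,q8}.
The partition is now stable with 4 blocks: {q0,q6} | {q4,q7} | {q2,q5} | {q1,q8}.

4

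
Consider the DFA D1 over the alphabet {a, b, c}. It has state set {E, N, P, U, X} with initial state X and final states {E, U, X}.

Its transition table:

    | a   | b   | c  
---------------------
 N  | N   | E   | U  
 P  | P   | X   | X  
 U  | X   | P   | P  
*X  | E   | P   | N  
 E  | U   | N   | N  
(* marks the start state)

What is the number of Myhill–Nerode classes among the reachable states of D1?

All states are reachable from the start state.
Initial partition by acceptance: {E,U,X} | {N,P}.
Stable partition: {E,U,X} | {N,P} — 2 equivalence classes.

2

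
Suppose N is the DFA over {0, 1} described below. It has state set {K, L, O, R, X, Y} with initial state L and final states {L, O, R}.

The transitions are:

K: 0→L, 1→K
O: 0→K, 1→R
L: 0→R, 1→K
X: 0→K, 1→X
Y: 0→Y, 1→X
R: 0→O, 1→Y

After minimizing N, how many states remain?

Every state is reachable, so we keep all 6.
Start with accepting vs non-accepting: {L,O,R} | {K,X,Y}.
On input 0, block {L,O,R} splits into {L,R} and {O}.
On input 0, block {L,R} splits into {L} and {R}.
Split {K,X,Y} by δ(·,0) → {X,Y} and {K}.
Split {X,Y} by δ(·,0) → {X} and {Y}.
The partition is now stable with 6 blocks: {L} | {X} | {O} | {R} | {K} | {Y}.

6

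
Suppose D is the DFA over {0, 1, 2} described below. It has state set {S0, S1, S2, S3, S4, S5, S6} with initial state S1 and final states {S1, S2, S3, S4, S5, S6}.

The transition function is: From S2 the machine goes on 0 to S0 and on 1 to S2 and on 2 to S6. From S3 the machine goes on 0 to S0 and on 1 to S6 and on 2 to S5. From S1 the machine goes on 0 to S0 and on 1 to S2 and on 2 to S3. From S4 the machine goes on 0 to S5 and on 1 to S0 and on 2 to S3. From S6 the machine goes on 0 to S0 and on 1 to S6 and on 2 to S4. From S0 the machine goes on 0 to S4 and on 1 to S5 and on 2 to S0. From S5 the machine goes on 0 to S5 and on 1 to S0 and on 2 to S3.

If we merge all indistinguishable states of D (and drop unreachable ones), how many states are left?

Start with accepting vs non-accepting: {S1,S2,S3,S4,S5,S6} | {S0}.
On input 0, block {S1,S2,S3,S4,S5,S6} splits into {S1,S2,S3,S6} and {S4,S5}.
On input 2, block {S1,S2,S3,S6} splits into {S1,S2} and {S3,S6}.
Stable partition: {S1,S2} | {S0} | {S4,S5} | {S3,S6} — 4 equivalence classes.

4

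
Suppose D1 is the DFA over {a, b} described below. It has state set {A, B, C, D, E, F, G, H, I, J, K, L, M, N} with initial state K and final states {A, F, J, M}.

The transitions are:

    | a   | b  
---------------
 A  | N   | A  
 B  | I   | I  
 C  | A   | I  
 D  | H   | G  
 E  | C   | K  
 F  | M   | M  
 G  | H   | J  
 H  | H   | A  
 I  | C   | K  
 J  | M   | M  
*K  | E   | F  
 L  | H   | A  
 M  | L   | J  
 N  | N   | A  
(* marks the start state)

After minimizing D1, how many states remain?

States {B,D,G} cannot be reached from the start state, so discard them.
Start with accepting vs non-accepting: {A,F,J,M} | {C,E,H,I,K,L,N}.
Split {A,F,J,M} by δ(·,a) → {A,M} and {F,J}.
Split {A,M} by δ(·,b) → {A} and {M}.
Refine {C,E,H,I,K,L,N} on symbol a: members go to different blocks, giving {E,H,I,K,L,N} and {C}.
Refine {E,H,I,K,L,N} on symbol a: members go to different blocks, giving {H,K,L,N} and {E,I}.
On input a, block {H,K,L,N} splits into {H,L,N} and {K}.
The partition is now stable with 7 blocks: {A} | {H,L,N} | {F,J} | {M} | {C} | {E,I} | {K}.

7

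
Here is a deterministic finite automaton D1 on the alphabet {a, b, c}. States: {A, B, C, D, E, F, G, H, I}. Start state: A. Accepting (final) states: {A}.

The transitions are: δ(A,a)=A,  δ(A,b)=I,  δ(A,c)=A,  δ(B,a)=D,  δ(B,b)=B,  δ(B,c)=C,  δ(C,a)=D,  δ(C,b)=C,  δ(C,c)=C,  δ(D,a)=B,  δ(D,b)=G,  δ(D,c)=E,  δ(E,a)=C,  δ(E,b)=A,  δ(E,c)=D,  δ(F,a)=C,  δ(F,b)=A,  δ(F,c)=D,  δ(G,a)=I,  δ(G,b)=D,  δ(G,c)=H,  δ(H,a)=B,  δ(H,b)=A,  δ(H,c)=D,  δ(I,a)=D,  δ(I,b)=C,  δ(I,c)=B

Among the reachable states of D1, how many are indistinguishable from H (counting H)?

2

Reachable states from the start: {A,B,C,D,E,G,H,I}. Unreachable: {F} — drop them.
Initial partition by acceptance: {A} | {B,C,D,E,G,H,I}.
Refine {B,C,D,E,G,H,I} on symbol b: members go to different blocks, giving {B,C,D,G,I} and {E,H}.
On input c, block {B,C,D,G,I} splits into {B,C,I} and {D,G}.
Stable partition: {A} | {B,C,I} | {E,H} | {D,G} — 4 equivalence classes.
State H belongs to the block {E,H}, which has 2 states.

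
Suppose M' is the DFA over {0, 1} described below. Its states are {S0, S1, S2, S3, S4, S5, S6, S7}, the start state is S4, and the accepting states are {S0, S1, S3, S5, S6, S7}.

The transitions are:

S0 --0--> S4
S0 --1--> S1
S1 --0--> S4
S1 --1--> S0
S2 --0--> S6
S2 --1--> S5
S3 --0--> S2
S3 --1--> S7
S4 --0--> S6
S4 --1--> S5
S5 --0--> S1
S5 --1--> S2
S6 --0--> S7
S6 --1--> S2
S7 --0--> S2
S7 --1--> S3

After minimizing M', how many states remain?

Initial partition by acceptance: {S0,S1,S3,S5,S6,S7} | {S2,S4}.
Refine {S0,S1,S3,S5,S6,S7} on symbol 0: members go to different blocks, giving {S0,S1,S3,S7} and {S5,S6}.
The partition is now stable with 3 blocks: {S0,S1,S3,S7} | {S2,S4} | {S5,S6}.

3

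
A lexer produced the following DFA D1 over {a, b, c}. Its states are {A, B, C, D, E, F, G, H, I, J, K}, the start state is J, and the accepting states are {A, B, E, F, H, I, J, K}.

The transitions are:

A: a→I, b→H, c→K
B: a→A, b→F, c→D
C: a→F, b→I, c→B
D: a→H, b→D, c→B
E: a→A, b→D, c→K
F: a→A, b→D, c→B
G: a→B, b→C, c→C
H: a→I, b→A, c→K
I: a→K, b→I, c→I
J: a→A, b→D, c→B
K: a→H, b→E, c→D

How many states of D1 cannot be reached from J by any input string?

2

Starting at J and following transitions, the reachable set is {A, B, D, E, F, H, I, J, K}. That leaves C, G unreachable — 2 in total.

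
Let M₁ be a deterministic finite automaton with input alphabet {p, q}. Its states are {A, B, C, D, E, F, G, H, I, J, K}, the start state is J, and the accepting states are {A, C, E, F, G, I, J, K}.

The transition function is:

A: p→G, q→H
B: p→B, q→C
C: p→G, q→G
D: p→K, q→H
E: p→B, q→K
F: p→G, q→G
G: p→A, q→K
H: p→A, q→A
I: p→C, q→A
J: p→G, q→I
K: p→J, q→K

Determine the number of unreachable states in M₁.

4

Starting at J and following transitions, the reachable set is {A, C, G, H, I, J, K}. That leaves B, D, E, F unreachable — 4 in total.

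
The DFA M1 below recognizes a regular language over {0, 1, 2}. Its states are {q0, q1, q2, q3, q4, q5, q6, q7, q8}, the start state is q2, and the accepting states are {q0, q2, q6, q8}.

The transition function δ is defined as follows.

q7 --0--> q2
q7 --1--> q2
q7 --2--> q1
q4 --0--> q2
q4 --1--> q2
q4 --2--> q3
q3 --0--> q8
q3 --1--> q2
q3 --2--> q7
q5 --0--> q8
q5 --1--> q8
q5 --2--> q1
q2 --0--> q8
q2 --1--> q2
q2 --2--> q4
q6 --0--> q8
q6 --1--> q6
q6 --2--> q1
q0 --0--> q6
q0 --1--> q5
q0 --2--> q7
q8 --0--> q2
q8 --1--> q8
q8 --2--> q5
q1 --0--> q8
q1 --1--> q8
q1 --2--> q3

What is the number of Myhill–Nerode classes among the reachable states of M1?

First remove the unreachable states {q0,q6}; 7 states remain.
Start with accepting vs non-accepting: {q2,q8} | {q1,q3,q4,q5,q7}.
Stable partition: {q2,q8} | {q1,q3,q4,q5,q7} — 2 equivalence classes.

2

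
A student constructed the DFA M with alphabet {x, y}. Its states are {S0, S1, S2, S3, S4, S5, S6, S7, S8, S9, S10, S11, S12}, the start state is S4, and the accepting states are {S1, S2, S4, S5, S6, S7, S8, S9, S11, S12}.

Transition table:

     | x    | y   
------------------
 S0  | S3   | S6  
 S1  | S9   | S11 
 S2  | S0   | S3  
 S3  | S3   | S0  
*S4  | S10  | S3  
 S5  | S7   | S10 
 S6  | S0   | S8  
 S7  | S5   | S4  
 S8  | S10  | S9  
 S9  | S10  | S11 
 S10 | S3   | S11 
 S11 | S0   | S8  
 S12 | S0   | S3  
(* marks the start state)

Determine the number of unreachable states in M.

BFS from S4 reaches {S0, S3, S4, S6, S8, S9, S10, S11}; the 5 state(s) S1, S2, S5, S7, S12 are never visited.

5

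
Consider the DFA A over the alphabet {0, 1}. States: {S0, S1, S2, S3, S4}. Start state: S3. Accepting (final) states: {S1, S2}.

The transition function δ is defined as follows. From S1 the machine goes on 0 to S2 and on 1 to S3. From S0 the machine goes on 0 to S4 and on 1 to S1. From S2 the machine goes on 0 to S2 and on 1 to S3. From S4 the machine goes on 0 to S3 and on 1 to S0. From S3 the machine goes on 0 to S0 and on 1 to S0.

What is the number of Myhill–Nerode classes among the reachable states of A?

4

Start with accepting vs non-accepting: {S1,S2} | {S0,S3,S4}.
Split {S0,S3,S4} by δ(·,1) → {S3,S4} and {S0}.
On input 0, block {S3,S4} splits into {S3} and {S4}.
The partition is now stable with 4 blocks: {S1,S2} | {S3} | {S0} | {S4}.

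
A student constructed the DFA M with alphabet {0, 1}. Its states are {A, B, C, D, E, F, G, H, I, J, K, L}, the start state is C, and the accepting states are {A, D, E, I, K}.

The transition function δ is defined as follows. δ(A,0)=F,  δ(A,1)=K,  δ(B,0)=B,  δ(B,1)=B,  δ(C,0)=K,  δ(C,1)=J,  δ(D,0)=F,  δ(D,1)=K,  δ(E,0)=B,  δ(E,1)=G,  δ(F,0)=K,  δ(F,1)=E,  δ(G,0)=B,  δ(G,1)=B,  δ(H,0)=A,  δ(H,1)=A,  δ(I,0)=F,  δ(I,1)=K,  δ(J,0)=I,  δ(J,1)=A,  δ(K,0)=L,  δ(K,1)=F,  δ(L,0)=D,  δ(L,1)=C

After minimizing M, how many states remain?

8

Reachable states from the start: {A,B,C,D,E,F,G,I,J,K,L}. Unreachable: {H} — drop them.
Initial partition by acceptance: {A,D,E,I,K} | {B,C,F,G,J,L}.
Split {A,D,E,I,K} by δ(·,1) → {A,D,I} and {E,K}.
Refine {B,C,F,G,J,L} on symbol 0: members go to different blocks, giving {B,G} and {C,F} and {J,L}.
On input 0, block {E,K} splits into {E} and {K}.
On input 1, block {C,F} splits into {C} and {F}.
Split {J,L} by δ(·,1) → {J} and {L}.
Stable partition: {A,D,I} | {B,G} | {E} | {C} | {J} | {K} | {F} | {L} — 8 equivalence classes.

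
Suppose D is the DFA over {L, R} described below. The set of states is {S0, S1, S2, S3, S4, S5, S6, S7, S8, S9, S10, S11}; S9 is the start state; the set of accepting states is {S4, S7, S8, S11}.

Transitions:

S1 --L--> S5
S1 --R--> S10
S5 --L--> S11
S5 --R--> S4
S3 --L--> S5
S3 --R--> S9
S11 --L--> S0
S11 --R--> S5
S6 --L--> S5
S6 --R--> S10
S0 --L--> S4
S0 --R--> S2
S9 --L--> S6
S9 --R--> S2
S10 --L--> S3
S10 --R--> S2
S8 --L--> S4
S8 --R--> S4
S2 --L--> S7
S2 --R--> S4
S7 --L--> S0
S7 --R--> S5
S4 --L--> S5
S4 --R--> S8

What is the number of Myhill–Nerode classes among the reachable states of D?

Reachable states from the start: {S0,S2,S3,S4,S5,S6,S7,S8,S9,S10,S11}. Unreachable: {S1} — drop them.
Start with accepting vs non-accepting: {S4,S7,S8,S11} | {S0,S2,S3,S5,S6,S9,S10}.
Refine {S4,S7,S8,S11} on symbol L: members go to different blocks, giving {S4,S7,S11} and {S8}.
On input R, block {S4,S7,S11} splits into {S7,S11} and {S4}.
Refine {S0,S2,S3,S5,S6,S9,S10} on symbol L: members go to different blocks, giving {S3,S6,S9,S10} and {S2,S5} and {S0}.
Refine {S3,S6,S9,S10} on symbol L: members go to different blocks, giving {S3,S6} and {S9,S10}.
Stable partition: {S7,S11} | {S3,S6} | {S8} | {S4} | {S2,S5} | {S0} | {S9,S10} — 7 equivalence classes.

7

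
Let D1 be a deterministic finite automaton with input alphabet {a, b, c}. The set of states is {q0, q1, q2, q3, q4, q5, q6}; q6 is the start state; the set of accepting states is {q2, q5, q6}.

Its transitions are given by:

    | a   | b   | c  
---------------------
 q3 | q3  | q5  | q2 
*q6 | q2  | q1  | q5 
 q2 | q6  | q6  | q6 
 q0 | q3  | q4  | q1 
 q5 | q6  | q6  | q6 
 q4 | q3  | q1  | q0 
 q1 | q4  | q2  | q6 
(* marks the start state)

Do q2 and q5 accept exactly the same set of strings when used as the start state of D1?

Yes

All states are reachable from the start state.
Start with accepting vs non-accepting: {q2,q5,q6} | {q0,q1,q3,q4}.
On input b, block {q2,q5,q6} splits into {q2,q5} and {q6}.
On input b, block {q0,q1,q3,q4} splits into {q0,q4} and {q1,q3}.
On input b, block {q0,q4} splits into {q0} and {q4}.
Split {q1,q3} by δ(·,a) → {q1} and {q3}.
Stable partition: {q2,q5} | {q0} | {q6} | {q1} | {q4} | {q3} — 6 equivalence classes.
q2 and q5 lie in the same block of the stable partition, so they are equivalent — no string distinguishes them.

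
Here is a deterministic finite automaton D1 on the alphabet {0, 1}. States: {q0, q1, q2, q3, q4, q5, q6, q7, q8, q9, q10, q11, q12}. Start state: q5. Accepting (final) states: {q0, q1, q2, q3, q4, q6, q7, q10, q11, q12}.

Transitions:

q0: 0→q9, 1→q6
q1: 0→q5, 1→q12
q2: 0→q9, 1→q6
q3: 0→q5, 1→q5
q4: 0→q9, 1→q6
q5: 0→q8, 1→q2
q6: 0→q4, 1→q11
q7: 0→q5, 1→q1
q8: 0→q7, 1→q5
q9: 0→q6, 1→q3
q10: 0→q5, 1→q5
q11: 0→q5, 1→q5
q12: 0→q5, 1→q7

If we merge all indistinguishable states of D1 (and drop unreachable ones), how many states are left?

States {q0,q10} cannot be reached from the start state, so discard them.
Initial partition by acceptance: {q1,q2,q3,q4,q6,q7,q11,q12} | {q5,q8,q9}.
Refine {q1,q2,q3,q4,q6,q7,q11,q12} on symbol 0: members go to different blocks, giving {q1,q2,q3,q4,q7,q11,q12} and {q6}.
Refine {q1,q2,q3,q4,q7,q11,q12} on symbol 1: members go to different blocks, giving {q1,q7,q12} and {q2,q4} and {q3,q11}.
Split {q5,q8,q9} by δ(·,0) → {q5} and {q8} and {q9}.
Stable partition: {q1,q7,q12} | {q5} | {q6} | {q2,q4} | {q3,q11} | {q8} | {q9} — 7 equivalence classes.

7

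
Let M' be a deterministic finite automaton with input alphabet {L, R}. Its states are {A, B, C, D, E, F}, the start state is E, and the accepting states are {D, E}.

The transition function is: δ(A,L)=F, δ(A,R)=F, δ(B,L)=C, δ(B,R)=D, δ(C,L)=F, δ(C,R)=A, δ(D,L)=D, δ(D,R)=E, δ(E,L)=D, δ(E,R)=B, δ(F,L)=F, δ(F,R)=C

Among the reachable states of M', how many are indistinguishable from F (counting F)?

3

Initial partition by acceptance: {D,E} | {A,B,C,F}.
Split {D,E} by δ(·,R) → {D} and {E}.
On input R, block {A,B,C,F} splits into {A,C,F} and {B}.
The partition is now stable with 4 blocks: {D} | {A,C,F} | {E} | {B}.
The equivalence class containing F is {A,C,F}, of size 3.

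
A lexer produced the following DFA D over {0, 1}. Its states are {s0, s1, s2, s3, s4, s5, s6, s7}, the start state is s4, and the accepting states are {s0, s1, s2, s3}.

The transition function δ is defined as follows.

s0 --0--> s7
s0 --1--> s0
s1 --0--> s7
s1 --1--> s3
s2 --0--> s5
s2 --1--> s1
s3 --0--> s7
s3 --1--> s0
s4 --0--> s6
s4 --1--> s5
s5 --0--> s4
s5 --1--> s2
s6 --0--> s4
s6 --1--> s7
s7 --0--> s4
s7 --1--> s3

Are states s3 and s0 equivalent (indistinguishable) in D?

Yes

All states are reachable from the start state.
P0 = {s0,s1,s2,s3} | {s4,s5,s6,s7}.
Refine {s4,s5,s6,s7} on symbol 1: members go to different blocks, giving {s4,s6} and {s5,s7}.
The partition is now stable with 3 blocks: {s0,s1,s2,s3} | {s4,s6} | {s5,s7}.
s3 and s0 lie in the same block of the stable partition, so they are equivalent — no string distinguishes them.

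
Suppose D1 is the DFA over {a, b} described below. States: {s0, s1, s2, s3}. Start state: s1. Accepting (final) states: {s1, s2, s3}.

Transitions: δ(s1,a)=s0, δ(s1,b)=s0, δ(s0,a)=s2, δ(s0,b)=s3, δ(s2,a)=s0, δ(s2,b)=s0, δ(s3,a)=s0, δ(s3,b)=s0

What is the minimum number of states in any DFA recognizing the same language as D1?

2

Every state is reachable, so we keep all 4.
Start with accepting vs non-accepting: {s1,s2,s3} | {s0}.
Stable partition: {s1,s2,s3} | {s0} — 2 equivalence classes.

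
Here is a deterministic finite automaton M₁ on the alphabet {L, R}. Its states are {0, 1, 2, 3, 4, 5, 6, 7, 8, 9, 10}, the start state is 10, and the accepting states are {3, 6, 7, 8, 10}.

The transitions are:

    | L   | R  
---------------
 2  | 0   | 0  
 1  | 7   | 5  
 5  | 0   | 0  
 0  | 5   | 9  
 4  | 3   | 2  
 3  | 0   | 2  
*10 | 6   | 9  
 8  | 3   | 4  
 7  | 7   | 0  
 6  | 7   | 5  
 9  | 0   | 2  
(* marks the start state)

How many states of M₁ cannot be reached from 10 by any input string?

4

BFS from 10 reaches {0, 2, 5, 6, 7, 9, 10}; the 4 state(s) 1, 3, 4, 8 are never visited.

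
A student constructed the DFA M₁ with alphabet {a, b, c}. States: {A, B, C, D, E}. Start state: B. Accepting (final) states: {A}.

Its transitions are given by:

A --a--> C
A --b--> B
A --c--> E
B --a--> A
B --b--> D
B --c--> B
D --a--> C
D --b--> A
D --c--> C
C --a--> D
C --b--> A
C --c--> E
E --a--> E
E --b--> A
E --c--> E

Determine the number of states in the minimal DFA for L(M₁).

P0 = {A} | {B,C,D,E}.
On input a, block {B,C,D,E} splits into {C,D,E} and {B}.
Stable partition: {A} | {C,D,E} | {B} — 3 equivalence classes.

3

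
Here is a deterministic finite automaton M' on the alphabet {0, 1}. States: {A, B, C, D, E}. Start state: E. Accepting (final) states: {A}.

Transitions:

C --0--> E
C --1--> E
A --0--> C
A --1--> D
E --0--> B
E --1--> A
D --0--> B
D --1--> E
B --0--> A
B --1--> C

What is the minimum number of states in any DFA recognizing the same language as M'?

5

P0 = {A} | {B,C,D,E}.
Split {B,C,D,E} by δ(·,0) → {C,D,E} and {B}.
Split {C,D,E} by δ(·,0) → {D,E} and {C}.
Refine {D,E} on symbol 1: members go to different blocks, giving {D} and {E}.
No further refinement is possible. Final partition (5 blocks): {A} | {D} | {B} | {C} | {E}.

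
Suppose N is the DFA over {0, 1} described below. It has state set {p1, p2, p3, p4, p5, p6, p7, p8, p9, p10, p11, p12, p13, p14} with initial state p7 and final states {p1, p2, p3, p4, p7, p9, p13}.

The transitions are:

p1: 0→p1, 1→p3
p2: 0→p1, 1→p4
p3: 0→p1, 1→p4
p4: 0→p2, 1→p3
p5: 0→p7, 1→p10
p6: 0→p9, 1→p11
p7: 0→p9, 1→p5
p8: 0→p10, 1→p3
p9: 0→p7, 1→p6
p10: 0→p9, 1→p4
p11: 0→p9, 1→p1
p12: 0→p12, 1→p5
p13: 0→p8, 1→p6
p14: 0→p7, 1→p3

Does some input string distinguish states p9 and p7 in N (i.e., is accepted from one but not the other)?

Reachable states from the start: {p1,p2,p3,p4,p5,p6,p7,p9,p10,p11}. Unreachable: {p8,p12,p13,p14} — drop them.
Start with accepting vs non-accepting: {p1,p2,p3,p4,p7,p9} | {p5,p6,p10,p11}.
On input 1, block {p1,p2,p3,p4,p7,p9} splits into {p1,p2,p3,p4} and {p7,p9}.
On input 1, block {p5,p6,p10,p11} splits into {p5,p6} and {p10,p11}.
The partition is now stable with 4 blocks: {p1,p2,p3,p4} | {p5,p6} | {p7,p9} | {p10,p11}.
p9 and p7 lie in the same block of the stable partition, so they are equivalent — no string distinguishes them.

No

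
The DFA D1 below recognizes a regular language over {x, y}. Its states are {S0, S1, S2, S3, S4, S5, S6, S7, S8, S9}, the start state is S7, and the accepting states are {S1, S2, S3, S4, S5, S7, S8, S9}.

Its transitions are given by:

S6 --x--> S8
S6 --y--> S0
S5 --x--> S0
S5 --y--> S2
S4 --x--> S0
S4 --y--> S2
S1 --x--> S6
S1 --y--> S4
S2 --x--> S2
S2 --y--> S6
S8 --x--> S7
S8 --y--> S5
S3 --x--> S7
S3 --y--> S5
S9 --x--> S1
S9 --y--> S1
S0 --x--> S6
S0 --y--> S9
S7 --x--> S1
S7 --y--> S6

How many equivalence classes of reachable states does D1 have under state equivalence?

8

Reachable states from the start: {S0,S1,S2,S4,S5,S6,S7,S8,S9}. Unreachable: {S3} — drop them.
Start with accepting vs non-accepting: {S1,S2,S4,S5,S7,S8,S9} | {S0,S6}.
Split {S1,S2,S4,S5,S7,S8,S9} by δ(·,x) → {S2,S7,S8,S9} and {S1,S4,S5}.
Refine {S2,S7,S8,S9} on symbol x: members go to different blocks, giving {S2,S8} and {S7,S9}.
Split {S2,S8} by δ(·,x) → {S2} and {S8}.
On input x, block {S0,S6} splits into {S0} and {S6}.
Refine {S1,S4,S5} on symbol x: members go to different blocks, giving {S4,S5} and {S1}.
Refine {S7,S9} on symbol y: members go to different blocks, giving {S7} and {S9}.
No further refinement is possible. Final partition (8 blocks): {S2} | {S0} | {S4,S5} | {S7} | {S8} | {S6} | {S1} | {S9}.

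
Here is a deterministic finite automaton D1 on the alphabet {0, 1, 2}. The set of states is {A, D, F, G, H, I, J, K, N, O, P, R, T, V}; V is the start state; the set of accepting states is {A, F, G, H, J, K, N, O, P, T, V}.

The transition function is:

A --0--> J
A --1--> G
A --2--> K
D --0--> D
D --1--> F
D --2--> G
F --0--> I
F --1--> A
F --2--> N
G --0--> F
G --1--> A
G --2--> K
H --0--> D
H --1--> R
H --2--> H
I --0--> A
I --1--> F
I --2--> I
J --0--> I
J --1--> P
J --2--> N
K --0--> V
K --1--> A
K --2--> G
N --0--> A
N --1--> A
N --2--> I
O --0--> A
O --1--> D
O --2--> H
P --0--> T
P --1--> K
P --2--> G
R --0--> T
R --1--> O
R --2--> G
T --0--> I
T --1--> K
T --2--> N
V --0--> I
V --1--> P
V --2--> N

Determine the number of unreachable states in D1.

BFS from V reaches {A, F, G, I, J, K, N, P, T, V}; the 4 state(s) D, H, O, R are never visited.

4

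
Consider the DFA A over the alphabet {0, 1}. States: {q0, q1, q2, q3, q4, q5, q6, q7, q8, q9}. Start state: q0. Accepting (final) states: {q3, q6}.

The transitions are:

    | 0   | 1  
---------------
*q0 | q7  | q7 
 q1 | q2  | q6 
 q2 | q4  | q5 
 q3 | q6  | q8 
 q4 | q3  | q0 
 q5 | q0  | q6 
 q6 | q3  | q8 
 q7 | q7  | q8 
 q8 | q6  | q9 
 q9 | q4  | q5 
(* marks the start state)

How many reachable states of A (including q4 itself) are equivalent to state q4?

1

Reachable states from the start: {q0,q3,q4,q5,q6,q7,q8,q9}. Unreachable: {q1,q2} — drop them.
P0 = {q3,q6} | {q0,q4,q5,q7,q8,q9}.
Split {q0,q4,q5,q7,q8,q9} by δ(·,0) → {q0,q5,q7,q9} and {q4,q8}.
On input 0, block {q0,q5,q7,q9} splits into {q0,q5,q7} and {q9}.
On input 1, block {q0,q5,q7} splits into {q0} and {q5} and {q7}.
On input 1, block {q4,q8} splits into {q4} and {q8}.
The partition is now stable with 7 blocks: {q3,q6} | {q0} | {q4} | {q9} | {q5} | {q7} | {q8}.
The equivalence class containing q4 is {q4}, of size 1.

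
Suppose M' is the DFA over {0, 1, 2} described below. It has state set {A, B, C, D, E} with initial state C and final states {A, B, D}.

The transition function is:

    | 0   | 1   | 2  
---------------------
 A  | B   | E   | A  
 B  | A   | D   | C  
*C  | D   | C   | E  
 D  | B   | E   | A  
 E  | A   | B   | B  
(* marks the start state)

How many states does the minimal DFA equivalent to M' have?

Every state is reachable, so we keep all 5.
Start with accepting vs non-accepting: {A,B,D} | {C,E}.
Split {A,B,D} by δ(·,1) → {A,D} and {B}.
Refine {C,E} on symbol 1: members go to different blocks, giving {C} and {E}.
The partition is now stable with 4 blocks: {A,D} | {C} | {B} | {E}.

4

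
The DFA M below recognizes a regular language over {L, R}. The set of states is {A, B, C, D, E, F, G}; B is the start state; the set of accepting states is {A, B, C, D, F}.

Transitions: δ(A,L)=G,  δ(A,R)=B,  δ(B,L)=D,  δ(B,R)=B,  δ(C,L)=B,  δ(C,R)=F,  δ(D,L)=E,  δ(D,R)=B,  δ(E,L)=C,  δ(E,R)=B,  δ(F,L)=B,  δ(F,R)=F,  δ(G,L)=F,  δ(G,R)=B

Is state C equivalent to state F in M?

Yes

First remove the unreachable states {A,G}; 5 states remain.
P0 = {B,C,D,F} | {E}.
Split {B,C,D,F} by δ(·,L) → {B,C,F} and {D}.
On input L, block {B,C,F} splits into {C,F} and {B}.
Stable partition: {C,F} | {E} | {D} | {B} — 4 equivalence classes.
C and F lie in the same block of the stable partition, so they are equivalent — no string distinguishes them.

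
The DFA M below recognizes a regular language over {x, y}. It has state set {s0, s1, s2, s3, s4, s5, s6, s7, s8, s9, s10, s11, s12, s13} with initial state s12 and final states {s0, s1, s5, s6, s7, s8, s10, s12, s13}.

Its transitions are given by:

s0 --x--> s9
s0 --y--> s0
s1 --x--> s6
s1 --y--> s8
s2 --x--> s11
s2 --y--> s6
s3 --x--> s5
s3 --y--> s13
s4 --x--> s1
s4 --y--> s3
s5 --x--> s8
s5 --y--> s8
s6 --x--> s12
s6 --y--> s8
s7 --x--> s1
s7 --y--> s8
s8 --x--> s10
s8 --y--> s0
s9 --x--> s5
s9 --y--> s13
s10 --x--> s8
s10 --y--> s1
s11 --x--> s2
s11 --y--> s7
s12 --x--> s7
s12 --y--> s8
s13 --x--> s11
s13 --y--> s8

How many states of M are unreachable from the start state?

No path from s12 leads to s3, s4; the other 12 states are all reachable.

2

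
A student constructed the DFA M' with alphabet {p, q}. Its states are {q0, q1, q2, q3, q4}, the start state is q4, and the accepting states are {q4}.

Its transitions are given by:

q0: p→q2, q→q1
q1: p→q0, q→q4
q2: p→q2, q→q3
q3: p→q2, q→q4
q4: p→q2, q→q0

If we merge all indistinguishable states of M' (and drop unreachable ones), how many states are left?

3

Start with accepting vs non-accepting: {q4} | {q0,q1,q2,q3}.
On input q, block {q0,q1,q2,q3} splits into {q0,q2} and {q1,q3}.
The partition is now stable with 3 blocks: {q4} | {q0,q2} | {q1,q3}.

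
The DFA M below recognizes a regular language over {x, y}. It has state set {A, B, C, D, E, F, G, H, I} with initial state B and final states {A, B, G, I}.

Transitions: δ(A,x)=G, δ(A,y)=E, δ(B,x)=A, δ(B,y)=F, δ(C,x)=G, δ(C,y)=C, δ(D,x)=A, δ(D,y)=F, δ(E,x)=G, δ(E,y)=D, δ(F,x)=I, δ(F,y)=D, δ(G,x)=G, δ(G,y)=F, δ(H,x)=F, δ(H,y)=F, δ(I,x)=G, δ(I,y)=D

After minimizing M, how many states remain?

Reachable states from the start: {A,B,D,E,F,G,I}. Unreachable: {C,H} — drop them.
Start with accepting vs non-accepting: {A,B,G,I} | {D,E,F}.
The partition is now stable with 2 blocks: {A,B,G,I} | {D,E,F}.

2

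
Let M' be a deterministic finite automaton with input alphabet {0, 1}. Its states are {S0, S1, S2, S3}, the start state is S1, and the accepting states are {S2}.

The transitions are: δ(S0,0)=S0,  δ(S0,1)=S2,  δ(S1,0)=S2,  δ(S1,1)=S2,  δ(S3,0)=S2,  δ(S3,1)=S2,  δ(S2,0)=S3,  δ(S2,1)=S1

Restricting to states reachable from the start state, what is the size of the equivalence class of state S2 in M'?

States {S0} cannot be reached from the start state, so discard them.
Initial partition by acceptance: {S2} | {S1,S3}.
Stable partition: {S2} | {S1,S3} — 2 equivalence classes.
The equivalence class containing S2 is {S2}, of size 1.

1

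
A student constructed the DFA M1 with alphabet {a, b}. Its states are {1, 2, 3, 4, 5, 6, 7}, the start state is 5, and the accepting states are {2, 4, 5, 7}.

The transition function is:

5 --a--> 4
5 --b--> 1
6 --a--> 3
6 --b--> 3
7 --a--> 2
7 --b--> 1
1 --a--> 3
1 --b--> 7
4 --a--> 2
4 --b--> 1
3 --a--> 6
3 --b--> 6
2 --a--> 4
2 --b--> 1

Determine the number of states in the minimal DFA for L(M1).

3

All states are reachable from the start state.
P0 = {2,4,5,7} | {1,3,6}.
Split {1,3,6} by δ(·,b) → {3,6} and {1}.
No further refinement is possible. Final partition (3 blocks): {2,4,5,7} | {3,6} | {1}.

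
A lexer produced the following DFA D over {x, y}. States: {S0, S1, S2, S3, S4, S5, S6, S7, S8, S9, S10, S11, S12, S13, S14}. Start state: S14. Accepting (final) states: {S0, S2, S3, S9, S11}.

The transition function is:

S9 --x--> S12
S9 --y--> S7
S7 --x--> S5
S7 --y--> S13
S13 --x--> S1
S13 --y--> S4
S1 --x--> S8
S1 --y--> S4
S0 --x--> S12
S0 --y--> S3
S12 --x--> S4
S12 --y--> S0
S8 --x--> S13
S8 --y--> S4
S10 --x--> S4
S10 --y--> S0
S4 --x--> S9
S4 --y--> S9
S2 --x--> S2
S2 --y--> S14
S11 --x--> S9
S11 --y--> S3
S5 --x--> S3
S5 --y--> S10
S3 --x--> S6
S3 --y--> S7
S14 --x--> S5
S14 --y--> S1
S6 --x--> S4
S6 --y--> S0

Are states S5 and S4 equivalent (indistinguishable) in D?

No

States {S2,S11} cannot be reached from the start state, so discard them.
P0 = {S0,S3,S9} | {S1,S4,S5,S6,S7,S8,S10,S12,S13,S14}.
Split {S0,S3,S9} by δ(·,y) → {S3,S9} and {S0}.
On input x, block {S1,S4,S5,S6,S7,S8,S10,S12,S13,S14} splits into {S1,S6,S7,S8,S10,S12,S13,S14} and {S4,S5}.
Refine {S1,S6,S7,S8,S10,S12,S13,S14} on symbol x: members go to different blocks, giving {S6,S7,S10,S12,S14} and {S1,S8,S13}.
Refine {S6,S7,S10,S12,S14} on symbol y: members go to different blocks, giving {S6,S10,S12} and {S7,S14}.
Split {S4,S5} by δ(·,y) → {S4} and {S5}.
Stable partition: {S3,S9} | {S6,S10,S12} | {S0} | {S4} | {S1,S8,S13} | {S7,S14} | {S5} — 7 equivalence classes.
S5 and S4 end up in different blocks, so they are distinguishable. For instance, the string 'y' is accepted from only S4.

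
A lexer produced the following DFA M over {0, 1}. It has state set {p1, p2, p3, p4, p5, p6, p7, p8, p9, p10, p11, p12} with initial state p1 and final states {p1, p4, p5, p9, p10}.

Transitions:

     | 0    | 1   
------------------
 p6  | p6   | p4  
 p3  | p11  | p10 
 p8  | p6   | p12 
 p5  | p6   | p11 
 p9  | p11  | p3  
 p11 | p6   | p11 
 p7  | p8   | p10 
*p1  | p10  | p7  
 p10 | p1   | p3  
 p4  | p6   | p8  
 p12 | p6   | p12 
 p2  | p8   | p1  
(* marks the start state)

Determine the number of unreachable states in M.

3

No path from p1 leads to p2, p5, p9; the other 9 states are all reachable.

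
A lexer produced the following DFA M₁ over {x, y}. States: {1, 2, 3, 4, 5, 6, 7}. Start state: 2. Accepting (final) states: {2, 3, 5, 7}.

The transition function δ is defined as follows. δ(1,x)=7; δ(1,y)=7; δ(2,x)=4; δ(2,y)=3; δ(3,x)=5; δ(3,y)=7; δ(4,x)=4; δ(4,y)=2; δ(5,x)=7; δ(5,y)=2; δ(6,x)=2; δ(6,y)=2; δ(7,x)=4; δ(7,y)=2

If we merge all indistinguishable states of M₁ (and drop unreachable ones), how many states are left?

5

States {1,6} cannot be reached from the start state, so discard them.
P0 = {2,3,5,7} | {4}.
Refine {2,3,5,7} on symbol x: members go to different blocks, giving {2,7} and {3,5}.
On input y, block {2,7} splits into {2} and {7}.
Refine {3,5} on symbol x: members go to different blocks, giving {3} and {5}.
The partition is now stable with 5 blocks: {2} | {4} | {3} | {7} | {5}.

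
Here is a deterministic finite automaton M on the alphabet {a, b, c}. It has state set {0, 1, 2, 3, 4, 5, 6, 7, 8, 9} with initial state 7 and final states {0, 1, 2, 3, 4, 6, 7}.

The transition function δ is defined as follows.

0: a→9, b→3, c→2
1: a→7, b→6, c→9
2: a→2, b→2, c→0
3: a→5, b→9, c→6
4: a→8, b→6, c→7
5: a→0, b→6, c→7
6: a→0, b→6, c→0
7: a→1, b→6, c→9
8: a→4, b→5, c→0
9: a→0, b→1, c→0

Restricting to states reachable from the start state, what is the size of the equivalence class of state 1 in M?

2

States {4,8} cannot be reached from the start state, so discard them.
P0 = {0,1,2,3,6,7} | {5,9}.
Split {0,1,2,3,6,7} by δ(·,a) → {1,2,6,7} and {0,3}.
Refine {1,2,6,7} on symbol a: members go to different blocks, giving {1,2,7} and {6}.
Split {1,2,7} by δ(·,b) → {1,7} and {2}.
Refine {5,9} on symbol b: members go to different blocks, giving {5} and {9}.
Refine {0,3} on symbol a: members go to different blocks, giving {0} and {3}.
The partition is now stable with 7 blocks: {1,7} | {5} | {0} | {6} | {2} | {9} | {3}.
The equivalence class containing 1 is {1,7}, of size 2.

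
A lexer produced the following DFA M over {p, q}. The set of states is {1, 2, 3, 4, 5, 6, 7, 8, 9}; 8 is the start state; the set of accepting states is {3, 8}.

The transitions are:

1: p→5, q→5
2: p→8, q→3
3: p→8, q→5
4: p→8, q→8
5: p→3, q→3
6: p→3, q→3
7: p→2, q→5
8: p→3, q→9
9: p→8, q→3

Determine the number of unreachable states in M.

5

Starting at 8 and following transitions, the reachable set is {3, 5, 8, 9}. That leaves 1, 2, 4, 6, 7 unreachable — 5 in total.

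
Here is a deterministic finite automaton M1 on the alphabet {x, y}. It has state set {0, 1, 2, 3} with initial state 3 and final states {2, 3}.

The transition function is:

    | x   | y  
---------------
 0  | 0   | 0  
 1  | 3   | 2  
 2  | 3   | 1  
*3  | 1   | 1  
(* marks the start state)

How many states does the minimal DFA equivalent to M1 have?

3

First remove the unreachable states {0}; 3 states remain.
Start with accepting vs non-accepting: {2,3} | {1}.
Refine {2,3} on symbol x: members go to different blocks, giving {2} and {3}.
No further refinement is possible. Final partition (3 blocks): {2} | {1} | {3}.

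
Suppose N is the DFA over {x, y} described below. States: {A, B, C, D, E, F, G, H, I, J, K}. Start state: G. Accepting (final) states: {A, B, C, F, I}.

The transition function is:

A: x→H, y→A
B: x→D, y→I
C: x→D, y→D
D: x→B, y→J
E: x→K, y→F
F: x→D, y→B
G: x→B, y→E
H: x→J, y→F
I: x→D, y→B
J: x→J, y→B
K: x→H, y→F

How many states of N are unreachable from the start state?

2

BFS from G reaches {B, D, E, F, G, H, I, J, K}; the 2 state(s) A, C are never visited.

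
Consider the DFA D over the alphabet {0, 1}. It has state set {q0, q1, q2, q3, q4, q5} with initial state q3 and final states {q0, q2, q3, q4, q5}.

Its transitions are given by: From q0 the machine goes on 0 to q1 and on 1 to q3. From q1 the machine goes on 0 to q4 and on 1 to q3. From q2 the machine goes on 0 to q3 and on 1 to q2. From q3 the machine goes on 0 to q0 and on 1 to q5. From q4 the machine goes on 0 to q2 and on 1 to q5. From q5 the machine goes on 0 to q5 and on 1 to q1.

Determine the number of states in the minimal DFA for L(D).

All states are reachable from the start state.
Initial partition by acceptance: {q0,q2,q3,q4,q5} | {q1}.
Refine {q0,q2,q3,q4,q5} on symbol 0: members go to different blocks, giving {q2,q3,q4,q5} and {q0}.
On input 0, block {q2,q3,q4,q5} splits into {q2,q4,q5} and {q3}.
On input 0, block {q2,q4,q5} splits into {q4,q5} and {q2}.
On input 0, block {q4,q5} splits into {q4} and {q5}.
The partition is now stable with 6 blocks: {q4} | {q1} | {q0} | {q3} | {q2} | {q5}.

6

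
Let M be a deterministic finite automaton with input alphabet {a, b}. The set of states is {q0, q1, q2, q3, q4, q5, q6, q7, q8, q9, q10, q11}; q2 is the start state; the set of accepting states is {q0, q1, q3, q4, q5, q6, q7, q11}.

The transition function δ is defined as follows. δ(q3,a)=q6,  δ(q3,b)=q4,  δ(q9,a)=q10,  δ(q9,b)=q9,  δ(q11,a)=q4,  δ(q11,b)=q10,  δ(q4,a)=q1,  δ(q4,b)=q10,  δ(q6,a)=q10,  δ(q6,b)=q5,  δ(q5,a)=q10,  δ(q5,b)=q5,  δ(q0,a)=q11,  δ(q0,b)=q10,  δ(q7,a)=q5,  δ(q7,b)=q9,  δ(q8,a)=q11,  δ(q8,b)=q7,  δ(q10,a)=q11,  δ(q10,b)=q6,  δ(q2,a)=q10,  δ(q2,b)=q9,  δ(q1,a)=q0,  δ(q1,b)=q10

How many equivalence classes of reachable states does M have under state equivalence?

4

Reachable states from the start: {q0,q1,q2,q4,q5,q6,q9,q10,q11}. Unreachable: {q3,q7,q8} — drop them.
P0 = {q0,q1,q4,q5,q6,q11} | {q2,q9,q10}.
On input a, block {q0,q1,q4,q5,q6,q11} splits into {q0,q1,q4,q11} and {q5,q6}.
Split {q2,q9,q10} by δ(·,a) → {q2,q9} and {q10}.
Stable partition: {q0,q1,q4,q11} | {q2,q9} | {q5,q6} | {q10} — 4 equivalence classes.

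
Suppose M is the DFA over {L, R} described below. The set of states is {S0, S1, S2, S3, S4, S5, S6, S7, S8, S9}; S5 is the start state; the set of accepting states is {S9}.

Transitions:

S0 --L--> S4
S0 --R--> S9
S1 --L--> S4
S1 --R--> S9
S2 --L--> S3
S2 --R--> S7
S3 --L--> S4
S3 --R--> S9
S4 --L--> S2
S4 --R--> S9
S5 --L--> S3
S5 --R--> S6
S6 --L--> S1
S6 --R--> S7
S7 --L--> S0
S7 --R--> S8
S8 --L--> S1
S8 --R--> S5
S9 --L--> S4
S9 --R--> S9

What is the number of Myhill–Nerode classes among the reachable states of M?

Every state is reachable, so we keep all 10.
Start with accepting vs non-accepting: {S9} | {S0,S1,S2,S3,S4,S5,S6,S7,S8}.
Split {S0,S1,S2,S3,S4,S5,S6,S7,S8} by δ(·,R) → {S2,S5,S6,S7,S8} and {S0,S1,S3,S4}.
Refine {S0,S1,S3,S4} on symbol L: members go to different blocks, giving {S0,S1,S3} and {S4}.
Stable partition: {S9} | {S2,S5,S6,S7,S8} | {S0,S1,S3} | {S4} — 4 equivalence classes.

4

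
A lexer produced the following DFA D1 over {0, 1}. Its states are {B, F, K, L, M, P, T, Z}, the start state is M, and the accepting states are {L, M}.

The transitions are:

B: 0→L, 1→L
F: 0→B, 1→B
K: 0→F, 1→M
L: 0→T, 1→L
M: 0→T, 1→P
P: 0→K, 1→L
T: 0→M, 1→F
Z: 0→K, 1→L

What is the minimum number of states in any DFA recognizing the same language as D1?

7

First remove the unreachable states {Z}; 7 states remain.
Initial partition by acceptance: {L,M} | {B,F,K,P,T}.
Split {L,M} by δ(·,1) → {L} and {M}.
Refine {B,F,K,P,T} on symbol 0: members go to different blocks, giving {F,K,P} and {T} and {B}.
Refine {F,K,P} on symbol 0: members go to different blocks, giving {K,P} and {F}.
Split {K,P} by δ(·,0) → {P} and {K}.
No further refinement is possible. Final partition (7 blocks): {L} | {P} | {M} | {T} | {B} | {F} | {K}.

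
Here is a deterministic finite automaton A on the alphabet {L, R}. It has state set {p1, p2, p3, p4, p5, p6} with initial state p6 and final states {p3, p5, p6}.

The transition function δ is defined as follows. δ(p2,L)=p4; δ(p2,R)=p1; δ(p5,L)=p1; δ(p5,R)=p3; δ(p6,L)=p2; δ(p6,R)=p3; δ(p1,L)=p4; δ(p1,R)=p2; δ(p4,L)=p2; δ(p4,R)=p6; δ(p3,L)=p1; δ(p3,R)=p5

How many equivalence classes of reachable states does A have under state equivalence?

All states are reachable from the start state.
Start with accepting vs non-accepting: {p3,p5,p6} | {p1,p2,p4}.
Refine {p1,p2,p4} on symbol R: members go to different blocks, giving {p1,p2} and {p4}.
Stable partition: {p3,p5,p6} | {p1,p2} | {p4} — 3 equivalence classes.

3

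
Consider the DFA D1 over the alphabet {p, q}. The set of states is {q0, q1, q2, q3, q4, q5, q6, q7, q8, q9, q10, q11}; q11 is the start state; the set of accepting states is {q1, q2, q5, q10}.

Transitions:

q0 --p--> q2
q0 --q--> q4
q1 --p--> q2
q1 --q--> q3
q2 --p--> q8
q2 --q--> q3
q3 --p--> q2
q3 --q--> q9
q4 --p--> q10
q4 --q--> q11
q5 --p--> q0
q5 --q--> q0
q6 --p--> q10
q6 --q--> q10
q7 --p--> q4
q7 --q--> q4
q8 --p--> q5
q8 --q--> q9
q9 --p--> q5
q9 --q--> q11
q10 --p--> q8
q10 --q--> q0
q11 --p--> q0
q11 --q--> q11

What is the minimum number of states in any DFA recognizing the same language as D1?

4

First remove the unreachable states {q1,q6,q7}; 9 states remain.
P0 = {q2,q5,q10} | {q0,q3,q4,q8,q9,q11}.
On input p, block {q0,q3,q4,q8,q9,q11} splits into {q0,q3,q4,q8,q9} and {q11}.
Refine {q0,q3,q4,q8,q9} on symbol q: members go to different blocks, giving {q0,q3,q8} and {q4,q9}.
No further refinement is possible. Final partition (4 blocks): {q2,q5,q10} | {q0,q3,q8} | {q11} | {q4,q9}.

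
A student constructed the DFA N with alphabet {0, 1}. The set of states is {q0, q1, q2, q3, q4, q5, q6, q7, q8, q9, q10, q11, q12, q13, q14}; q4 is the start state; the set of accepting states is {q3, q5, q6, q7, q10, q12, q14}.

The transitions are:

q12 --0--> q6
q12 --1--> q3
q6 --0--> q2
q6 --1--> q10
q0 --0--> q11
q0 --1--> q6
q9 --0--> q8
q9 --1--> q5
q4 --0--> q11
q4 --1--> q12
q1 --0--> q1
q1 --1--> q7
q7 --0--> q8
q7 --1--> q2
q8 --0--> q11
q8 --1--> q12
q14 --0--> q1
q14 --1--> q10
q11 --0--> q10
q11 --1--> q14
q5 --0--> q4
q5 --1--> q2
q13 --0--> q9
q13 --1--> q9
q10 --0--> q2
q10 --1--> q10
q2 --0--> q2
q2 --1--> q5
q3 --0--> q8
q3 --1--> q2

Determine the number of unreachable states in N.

3

BFS from q4 reaches {q1, q2, q3, q4, q5, q6, q7, q8, q10, q11, q12, q14}; the 3 state(s) q0, q9, q13 are never visited.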